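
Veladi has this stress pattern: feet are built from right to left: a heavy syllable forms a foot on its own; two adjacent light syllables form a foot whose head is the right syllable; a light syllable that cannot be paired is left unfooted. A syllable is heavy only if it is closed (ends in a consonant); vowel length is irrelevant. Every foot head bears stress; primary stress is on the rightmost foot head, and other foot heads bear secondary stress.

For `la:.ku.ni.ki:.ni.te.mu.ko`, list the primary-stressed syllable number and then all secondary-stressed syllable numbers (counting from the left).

Weights: 1 la: L, 2 ku L, 3 ni L, 4 ki: L, 5 ni L, 6 te L, 7 mu L, 8 ko L.
Parse right to left (heavy = foot alone; LL = one foot; stranded L unfooted): (la:.ˈku) (ni.ˈki:) (ni.ˈte) (mu.ˈko).
Foot heads: 2, 4, 6, 8.
Primary stress on the rightmost head = syllable 8.
Secondary stress on 2, 4, 6: la:.ˌku.ni.ˌki:.ni.ˌte.mu.ˈko.

primary 8, secondary 2, 4, 6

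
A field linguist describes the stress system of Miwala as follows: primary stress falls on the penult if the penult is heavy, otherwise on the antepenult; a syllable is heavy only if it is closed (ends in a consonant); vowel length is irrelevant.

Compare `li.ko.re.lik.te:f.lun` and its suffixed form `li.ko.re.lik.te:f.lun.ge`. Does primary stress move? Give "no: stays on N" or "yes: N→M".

Base `li.ko.re.lik.te:f.lun` (6 syllables):
  Weights: 4 lik H, 5 te:f H, 6 lun H.
  The penult (syllable 5, te:f) is heavy, so it takes stress.
  → primary stress on syllable 5.
Suffixed `li.ko.re.lik.te:f.lun.ge` (7 syllables):
  Weights: 5 te:f H, 6 lun H, 7 ge L.
  The penult (syllable 6, lun) is heavy, so it takes stress.
  → primary stress on syllable 6.

yes: 5→6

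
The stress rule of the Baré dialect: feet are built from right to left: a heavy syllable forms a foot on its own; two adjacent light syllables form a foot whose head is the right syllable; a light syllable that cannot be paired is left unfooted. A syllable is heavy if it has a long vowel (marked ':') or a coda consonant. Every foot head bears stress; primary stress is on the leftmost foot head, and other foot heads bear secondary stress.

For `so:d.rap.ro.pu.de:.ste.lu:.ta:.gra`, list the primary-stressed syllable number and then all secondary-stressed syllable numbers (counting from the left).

primary 1, secondary 2, 4, 5, 7, 8

Weights: 1 so:d H, 2 rap H, 3 ro L, 4 pu L, 5 de: H, 6 ste L, 7 lu: H, 8 ta: H, 9 gra L.
Parse right to left (heavy = foot alone; LL = one foot; stranded L unfooted): (ˈso:d) (ˈrap) (ro.ˈpu) (ˈde:) ste (ˈlu:) (ˈta:) gra.
Foot heads: 1, 2, 4, 5, 7, 8.
Primary stress on the leftmost head = syllable 1.
Secondary stress on 2, 4, 5, 7, 8: ˈso:d.ˌrap.ro.ˌpu.ˌde:.ste.ˌlu:.ˌta:.gra.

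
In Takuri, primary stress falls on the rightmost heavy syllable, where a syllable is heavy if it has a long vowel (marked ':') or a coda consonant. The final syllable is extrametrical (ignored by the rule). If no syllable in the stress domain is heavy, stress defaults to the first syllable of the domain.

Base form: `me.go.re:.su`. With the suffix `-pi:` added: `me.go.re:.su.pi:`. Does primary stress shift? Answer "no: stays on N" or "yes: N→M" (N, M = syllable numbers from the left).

Base `me.go.re:.su` (4 syllables):
  The final syllable (4, su) is extrametrical; the stress domain is syllables 1–3.
  Weights: 1 me L, 2 go L, 3 re: H.
  Heavy syllables in the domain: 3. The rightmost is syllable 3 (re:).
  → primary stress on syllable 3.
Suffixed `me.go.re:.su.pi:` (5 syllables):
  The final syllable (5, pi:) is extrametrical; the stress domain is syllables 1–4.
  Weights: 1 me L, 2 go L, 3 re: H, 4 su L.
  Heavy syllables in the domain: 3. The rightmost is syllable 3 (re:).
  → primary stress on syllable 3.

no: stays on 3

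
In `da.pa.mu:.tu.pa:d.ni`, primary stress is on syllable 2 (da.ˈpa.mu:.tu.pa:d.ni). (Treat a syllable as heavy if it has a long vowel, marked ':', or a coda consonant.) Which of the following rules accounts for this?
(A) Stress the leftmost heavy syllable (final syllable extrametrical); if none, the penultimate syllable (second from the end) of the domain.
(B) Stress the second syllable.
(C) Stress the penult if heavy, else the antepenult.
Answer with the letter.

Rule A → syllable 3 (observed: 2).
Rule B → syllable 2 ✓.
Rule C → syllable 5 (observed: 2).

B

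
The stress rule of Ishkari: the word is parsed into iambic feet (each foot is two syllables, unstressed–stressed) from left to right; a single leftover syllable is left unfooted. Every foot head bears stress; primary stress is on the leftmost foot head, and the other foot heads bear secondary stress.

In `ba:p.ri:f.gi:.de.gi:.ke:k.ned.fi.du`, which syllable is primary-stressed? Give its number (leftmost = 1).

2

Parse left to right into iambic (σˈσ) feet: (ba:p.ˈri:f) (gi:.ˈde) (gi:.ˈke:k) (ned.ˈfi) du. Syllable 9 is left unfooted.
Foot heads (stressed positions): 2, 4, 6, 8.
End Rule Leftmost: primary stress on the leftmost head = syllable 2.
Primary stress: syllable 2 → ba:p.ˈri:f.gi:.de.gi:.ke:k.ned.fi.du.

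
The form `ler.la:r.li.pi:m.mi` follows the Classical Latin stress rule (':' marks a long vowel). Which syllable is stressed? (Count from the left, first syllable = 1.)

Classical Latin: stress the penult if heavy (long vowel or closed), else the antepenult.
Weights: 3 li L, 4 pi:m H, 5 mi L.
The penult (syllable 4, pi:m) is heavy, so it takes stress.
Stress on syllable 4: ler.la:r.li.ˈpi:m.mi.

4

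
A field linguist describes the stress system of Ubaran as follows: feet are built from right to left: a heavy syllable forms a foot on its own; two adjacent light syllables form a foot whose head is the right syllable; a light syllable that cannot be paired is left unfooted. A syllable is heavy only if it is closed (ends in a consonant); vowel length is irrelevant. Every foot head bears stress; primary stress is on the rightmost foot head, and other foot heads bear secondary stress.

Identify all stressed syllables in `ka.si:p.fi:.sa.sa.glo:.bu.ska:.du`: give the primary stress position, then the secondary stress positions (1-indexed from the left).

primary 9, secondary 2, 5, 7

Weights: 1 ka L, 2 si:p H, 3 fi: L, 4 sa L, 5 sa L, 6 glo: L, 7 bu L, 8 ska: L, 9 du L.
Parse right to left (heavy = foot alone; LL = one foot; stranded L unfooted): ka (ˈsi:p) fi: (sa.ˈsa) (glo:.ˈbu) (ska:.ˈdu).
Foot heads: 2, 5, 7, 9.
Primary stress on the rightmost head = syllable 9.
Secondary stress on 2, 5, 7: ka.ˌsi:p.fi:.sa.ˌsa.glo:.ˌbu.ska:.ˈdu.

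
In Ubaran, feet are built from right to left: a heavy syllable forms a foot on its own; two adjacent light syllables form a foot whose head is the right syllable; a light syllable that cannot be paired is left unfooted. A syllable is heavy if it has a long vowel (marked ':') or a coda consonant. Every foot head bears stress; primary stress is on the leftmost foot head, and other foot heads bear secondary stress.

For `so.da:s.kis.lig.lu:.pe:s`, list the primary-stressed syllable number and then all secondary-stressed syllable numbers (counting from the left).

Weights: 1 so L, 2 da:s H, 3 kis H, 4 lig H, 5 lu: H, 6 pe:s H.
Parse right to left (heavy = foot alone; LL = one foot; stranded L unfooted): so (ˈda:s) (ˈkis) (ˈlig) (ˈlu:) (ˈpe:s).
Foot heads: 2, 3, 4, 5, 6.
Primary stress on the leftmost head = syllable 2.
Secondary stress on 3, 4, 5, 6: so.ˈda:s.ˌkis.ˌlig.ˌlu:.ˌpe:s.

primary 2, secondary 3, 4, 5, 6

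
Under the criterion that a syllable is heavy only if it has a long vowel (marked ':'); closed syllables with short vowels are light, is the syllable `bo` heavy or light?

`bo`: short vowel, open (no coda). Short vowel → light.

light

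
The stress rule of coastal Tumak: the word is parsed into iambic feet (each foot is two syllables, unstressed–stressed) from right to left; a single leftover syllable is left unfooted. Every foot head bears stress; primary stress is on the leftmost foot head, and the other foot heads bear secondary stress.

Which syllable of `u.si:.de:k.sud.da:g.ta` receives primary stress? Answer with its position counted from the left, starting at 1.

Parse right to left into iambic (σˈσ) feet: (u.ˈsi:) (de:k.ˈsud) (da:g.ˈta).
Foot heads (stressed positions): 2, 4, 6.
End Rule Leftmost: primary stress on the leftmost head = syllable 2.
Primary stress: syllable 2 → u.ˈsi:.de:k.sud.da:g.ta.

2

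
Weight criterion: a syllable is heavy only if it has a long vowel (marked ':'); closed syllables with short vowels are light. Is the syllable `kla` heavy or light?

light

`kla`: short vowel, open (no coda). Short vowel → light.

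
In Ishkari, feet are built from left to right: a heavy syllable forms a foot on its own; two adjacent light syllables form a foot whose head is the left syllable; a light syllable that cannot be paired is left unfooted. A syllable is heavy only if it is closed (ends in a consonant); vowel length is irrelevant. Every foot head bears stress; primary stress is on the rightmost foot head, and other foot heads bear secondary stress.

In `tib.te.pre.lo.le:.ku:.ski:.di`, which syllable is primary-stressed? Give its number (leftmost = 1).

Weights: 1 tib H, 2 te L, 3 pre L, 4 lo L, 5 le: L, 6 ku: L, 7 ski: L, 8 di L.
Parse left to right (heavy = foot alone; LL = one foot; stranded L unfooted): (ˈtib) (ˈte.pre) (ˈlo.le:) (ˈku:.ski:) di.
Foot heads: 1, 2, 4, 6.
Primary stress on the rightmost head = syllable 6.
Primary stress: syllable 6 → tib.te.pre.lo.le:.ˈku:.ski:.di.

6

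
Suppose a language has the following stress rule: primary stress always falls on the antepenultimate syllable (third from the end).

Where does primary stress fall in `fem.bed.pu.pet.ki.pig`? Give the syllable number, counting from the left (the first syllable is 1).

4

The word has 6 syllables; the antepenultimate syllable (third from the end) is syllable 4 (pet).
Primary stress: syllable 4 → fem.bed.pu.ˈpet.ki.pig.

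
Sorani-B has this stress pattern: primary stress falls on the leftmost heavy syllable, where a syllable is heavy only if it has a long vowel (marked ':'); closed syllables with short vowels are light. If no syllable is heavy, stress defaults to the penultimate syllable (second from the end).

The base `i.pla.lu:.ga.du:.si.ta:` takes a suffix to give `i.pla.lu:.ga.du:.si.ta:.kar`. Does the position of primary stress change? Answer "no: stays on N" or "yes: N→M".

no: stays on 3

Base `i.pla.lu:.ga.du:.si.ta:` (7 syllables):
  Weights: 1 i L, 2 pla L, 3 lu: H, 4 ga L, 5 du: H, 6 si L, 7 ta: H.
  Heavy syllables in the domain: 3, 5, 7. The leftmost is syllable 3 (lu:).
  → primary stress on syllable 3.
Suffixed `i.pla.lu:.ga.du:.si.ta:.kar` (8 syllables):
  Weights: 1 i L, 2 pla L, 3 lu: H, 4 ga L, 5 du: H, 6 si L, 7 ta: H, 8 kar L.
  Heavy syllables in the domain: 3, 5, 7. The leftmost is syllable 3 (lu:).
  → primary stress on syllable 3.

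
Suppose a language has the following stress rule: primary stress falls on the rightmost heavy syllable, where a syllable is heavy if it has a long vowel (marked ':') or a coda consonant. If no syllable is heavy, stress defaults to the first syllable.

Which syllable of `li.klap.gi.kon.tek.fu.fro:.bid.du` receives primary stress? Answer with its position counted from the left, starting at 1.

Weights: 1 li L, 2 klap H, 3 gi L, 4 kon H, 5 tek H, 6 fu L, 7 fro: H, 8 bid H, 9 du L.
Heavy syllables in the domain: 2, 4, 5, 7, 8. The rightmost is syllable 8 (bid).
Primary stress: syllable 8 → li.klap.gi.kon.tek.fu.fro:.ˈbid.du.

8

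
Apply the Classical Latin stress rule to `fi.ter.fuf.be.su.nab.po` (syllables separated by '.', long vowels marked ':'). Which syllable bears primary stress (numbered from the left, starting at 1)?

6

Classical Latin: stress the penult if heavy (long vowel or closed), else the antepenult.
Weights: 5 su L, 6 nab H, 7 po L.
The penult (syllable 6, nab) is heavy, so it takes stress.
Stress on syllable 6: fi.ter.fuf.be.su.ˈnab.po.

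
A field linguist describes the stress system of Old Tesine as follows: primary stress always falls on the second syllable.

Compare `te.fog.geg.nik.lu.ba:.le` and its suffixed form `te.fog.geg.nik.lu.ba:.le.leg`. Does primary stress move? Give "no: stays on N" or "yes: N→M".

no: stays on 2

Base `te.fog.geg.nik.lu.ba:.le` (7 syllables):
  The word has 7 syllables; the second syllable is syllable 2 (fog).
  → primary stress on syllable 2.
Suffixed `te.fog.geg.nik.lu.ba:.le.leg` (8 syllables):
  The word has 8 syllables; the second syllable is syllable 2 (fog).
  → primary stress on syllable 2.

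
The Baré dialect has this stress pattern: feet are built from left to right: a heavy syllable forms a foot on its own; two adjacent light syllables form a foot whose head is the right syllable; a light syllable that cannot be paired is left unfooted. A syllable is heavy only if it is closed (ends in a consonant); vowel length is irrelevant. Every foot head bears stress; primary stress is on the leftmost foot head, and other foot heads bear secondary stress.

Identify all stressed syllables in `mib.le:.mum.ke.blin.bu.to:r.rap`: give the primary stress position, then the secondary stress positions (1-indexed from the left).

primary 1, secondary 3, 5, 7, 8

Weights: 1 mib H, 2 le: L, 3 mum H, 4 ke L, 5 blin H, 6 bu L, 7 to:r H, 8 rap H.
Parse left to right (heavy = foot alone; LL = one foot; stranded L unfooted): (ˈmib) le: (ˈmum) ke (ˈblin) bu (ˈto:r) (ˈrap).
Foot heads: 1, 3, 5, 7, 8.
Primary stress on the leftmost head = syllable 1.
Secondary stress on 3, 5, 7, 8: ˈmib.le:.ˌmum.ke.ˌblin.bu.ˌto:r.ˌrap.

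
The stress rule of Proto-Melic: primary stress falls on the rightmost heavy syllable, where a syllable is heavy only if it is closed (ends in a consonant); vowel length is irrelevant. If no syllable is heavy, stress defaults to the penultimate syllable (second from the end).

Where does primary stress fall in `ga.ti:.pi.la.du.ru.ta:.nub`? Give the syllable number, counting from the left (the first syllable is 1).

8

Weights: 1 ga L, 2 ti: L, 3 pi L, 4 la L, 5 du L, 6 ru L, 7 ta: L, 8 nub H.
Heavy syllables in the domain: 8. The rightmost is syllable 8 (nub).
Primary stress: syllable 8 → ga.ti:.pi.la.du.ru.ta:.ˈnub.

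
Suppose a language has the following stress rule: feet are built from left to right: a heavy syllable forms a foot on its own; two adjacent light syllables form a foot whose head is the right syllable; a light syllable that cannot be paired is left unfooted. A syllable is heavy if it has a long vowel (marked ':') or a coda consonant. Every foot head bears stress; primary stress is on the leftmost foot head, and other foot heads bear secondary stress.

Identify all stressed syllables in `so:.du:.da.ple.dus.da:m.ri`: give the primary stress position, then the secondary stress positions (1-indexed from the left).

Weights: 1 so: H, 2 du: H, 3 da L, 4 ple L, 5 dus H, 6 da:m H, 7 ri L.
Parse left to right (heavy = foot alone; LL = one foot; stranded L unfooted): (ˈso:) (ˈdu:) (da.ˈple) (ˈdus) (ˈda:m) ri.
Foot heads: 1, 2, 4, 5, 6.
Primary stress on the leftmost head = syllable 1.
Secondary stress on 2, 4, 5, 6: ˈso:.ˌdu:.da.ˌple.ˌdus.ˌda:m.ri.

primary 1, secondary 2, 4, 5, 6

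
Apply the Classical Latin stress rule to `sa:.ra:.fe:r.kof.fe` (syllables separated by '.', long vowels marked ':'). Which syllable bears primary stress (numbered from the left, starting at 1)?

4

Classical Latin: stress the penult if heavy (long vowel or closed), else the antepenult.
Weights: 3 fe:r H, 4 kof H, 5 fe L.
The penult (syllable 4, kof) is heavy, so it takes stress.
Stress on syllable 4: sa:.ra:.fe:r.ˈkof.fe.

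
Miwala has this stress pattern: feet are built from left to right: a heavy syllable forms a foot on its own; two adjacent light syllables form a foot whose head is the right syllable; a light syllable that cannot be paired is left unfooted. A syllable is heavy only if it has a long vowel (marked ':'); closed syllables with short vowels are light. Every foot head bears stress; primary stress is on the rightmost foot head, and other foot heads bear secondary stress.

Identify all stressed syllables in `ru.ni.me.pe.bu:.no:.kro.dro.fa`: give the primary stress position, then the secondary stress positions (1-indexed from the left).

Weights: 1 ru L, 2 ni L, 3 me L, 4 pe L, 5 bu: H, 6 no: H, 7 kro L, 8 dro L, 9 fa L.
Parse left to right (heavy = foot alone; LL = one foot; stranded L unfooted): (ru.ˈni) (me.ˈpe) (ˈbu:) (ˈno:) (kro.ˈdro) fa.
Foot heads: 2, 4, 5, 6, 8.
Primary stress on the rightmost head = syllable 8.
Secondary stress on 2, 4, 5, 6: ru.ˌni.me.ˌpe.ˌbu:.ˌno:.kro.ˈdro.fa.

primary 8, secondary 2, 4, 5, 6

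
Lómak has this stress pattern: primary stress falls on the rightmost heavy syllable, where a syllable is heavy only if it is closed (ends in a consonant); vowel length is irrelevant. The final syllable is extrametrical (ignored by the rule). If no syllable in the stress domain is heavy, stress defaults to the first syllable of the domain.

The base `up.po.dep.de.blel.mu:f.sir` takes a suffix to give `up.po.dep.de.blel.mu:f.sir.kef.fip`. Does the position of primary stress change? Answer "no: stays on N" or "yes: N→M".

yes: 6→8

Base `up.po.dep.de.blel.mu:f.sir` (7 syllables):
  The final syllable (7, sir) is extrametrical; the stress domain is syllables 1–6.
  Weights: 1 up H, 2 po L, 3 dep H, 4 de L, 5 blel H, 6 mu:f H.
  Heavy syllables in the domain: 1, 3, 5, 6. The rightmost is syllable 6 (mu:f).
  → primary stress on syllable 6.
Suffixed `up.po.dep.de.blel.mu:f.sir.kef.fip` (9 syllables):
  The final syllable (9, fip) is extrametrical; the stress domain is syllables 1–8.
  Weights: 1 up H, 2 po L, 3 dep H, 4 de L, 5 blel H, 6 mu:f H, 7 sir H, 8 kef H.
  Heavy syllables in the domain: 1, 3, 5, 6, 7, 8. The rightmost is syllable 8 (kef).
  → primary stress on syllable 8.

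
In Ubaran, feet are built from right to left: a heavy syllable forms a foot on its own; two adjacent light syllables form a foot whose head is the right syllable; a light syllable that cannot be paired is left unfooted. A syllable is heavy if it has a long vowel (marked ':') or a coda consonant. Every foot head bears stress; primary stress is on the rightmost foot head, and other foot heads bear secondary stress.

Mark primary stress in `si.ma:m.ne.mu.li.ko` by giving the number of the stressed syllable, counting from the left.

Weights: 1 si L, 2 ma:m H, 3 ne L, 4 mu L, 5 li L, 6 ko L.
Parse right to left (heavy = foot alone; LL = one foot; stranded L unfooted): si (ˈma:m) (ne.ˈmu) (li.ˈko).
Foot heads: 2, 4, 6.
Primary stress on the rightmost head = syllable 6.
Primary stress: syllable 6 → si.ma:m.ne.mu.li.ˈko.

6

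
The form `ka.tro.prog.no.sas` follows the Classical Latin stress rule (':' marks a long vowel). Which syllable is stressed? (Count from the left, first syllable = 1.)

Classical Latin: stress the penult if heavy (long vowel or closed), else the antepenult.
Weights: 3 prog H, 4 no L, 5 sas H.
The penult (syllable 4, no) is light, so stress falls on the antepenult (syllable 3, prog).
Stress on syllable 3: ka.tro.ˈprog.no.sas.

3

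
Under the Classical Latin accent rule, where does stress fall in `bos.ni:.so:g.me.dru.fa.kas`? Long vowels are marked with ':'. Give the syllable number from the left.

Classical Latin: stress the penult if heavy (long vowel or closed), else the antepenult.
Weights: 5 dru L, 6 fa L, 7 kas H.
The penult (syllable 6, fa) is light, so stress falls on the antepenult (syllable 5, dru).
Stress on syllable 5: bos.ni:.so:g.me.ˈdru.fa.kas.

5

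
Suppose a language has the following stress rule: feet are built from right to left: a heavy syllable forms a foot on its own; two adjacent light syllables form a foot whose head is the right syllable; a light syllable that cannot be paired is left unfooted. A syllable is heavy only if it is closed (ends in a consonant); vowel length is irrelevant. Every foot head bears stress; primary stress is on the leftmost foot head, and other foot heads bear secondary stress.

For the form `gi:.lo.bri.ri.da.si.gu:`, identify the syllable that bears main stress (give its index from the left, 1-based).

Weights: 1 gi: L, 2 lo L, 3 bri L, 4 ri L, 5 da L, 6 si L, 7 gu: L.
Parse right to left (heavy = foot alone; LL = one foot; stranded L unfooted): gi: (lo.ˈbri) (ri.ˈda) (si.ˈgu:).
Foot heads: 3, 5, 7.
Primary stress on the leftmost head = syllable 3.
Primary stress: syllable 3 → gi:.lo.ˈbri.ri.da.si.gu:.

3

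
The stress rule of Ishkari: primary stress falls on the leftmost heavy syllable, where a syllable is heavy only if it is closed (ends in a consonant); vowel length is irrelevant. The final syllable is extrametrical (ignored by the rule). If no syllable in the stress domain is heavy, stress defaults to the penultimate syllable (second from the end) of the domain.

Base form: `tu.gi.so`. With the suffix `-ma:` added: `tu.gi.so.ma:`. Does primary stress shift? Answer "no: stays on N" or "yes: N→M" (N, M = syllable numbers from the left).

Base `tu.gi.so` (3 syllables):
  The final syllable (3, so) is extrametrical; the stress domain is syllables 1–2.
  Weights: 1 tu L, 2 gi L.
  No heavy syllable in the domain; default to the penultimate syllable (second from the end) of the domain = syllable 1.
  → primary stress on syllable 1.
Suffixed `tu.gi.so.ma:` (4 syllables):
  The final syllable (4, ma:) is extrametrical; the stress domain is syllables 1–3.
  Weights: 1 tu L, 2 gi L, 3 so L.
  No heavy syllable in the domain; default to the penultimate syllable (second from the end) of the domain = syllable 2.
  → primary stress on syllable 2.

yes: 1→2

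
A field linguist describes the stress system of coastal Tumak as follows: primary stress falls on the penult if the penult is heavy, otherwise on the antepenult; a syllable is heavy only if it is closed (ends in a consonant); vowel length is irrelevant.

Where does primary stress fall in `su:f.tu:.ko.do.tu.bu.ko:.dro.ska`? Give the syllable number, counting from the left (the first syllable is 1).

7

Weights: 7 ko: L, 8 dro L, 9 ska L.
The penult (syllable 8, dro) is light, so stress falls on the antepenult (syllable 7, ko:).
Primary stress: syllable 7 → su:f.tu:.ko.do.tu.bu.ˈko:.dro.ska.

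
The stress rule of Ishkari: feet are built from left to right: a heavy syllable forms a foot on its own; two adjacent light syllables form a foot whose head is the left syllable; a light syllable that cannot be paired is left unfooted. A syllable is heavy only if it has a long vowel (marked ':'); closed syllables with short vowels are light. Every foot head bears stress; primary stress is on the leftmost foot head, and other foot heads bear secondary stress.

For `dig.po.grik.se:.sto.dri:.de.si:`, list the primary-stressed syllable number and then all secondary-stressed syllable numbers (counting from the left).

primary 1, secondary 4, 6, 8

Weights: 1 dig L, 2 po L, 3 grik L, 4 se: H, 5 sto L, 6 dri: H, 7 de L, 8 si: H.
Parse left to right (heavy = foot alone; LL = one foot; stranded L unfooted): (ˈdig.po) grik (ˈse:) sto (ˈdri:) de (ˈsi:).
Foot heads: 1, 4, 6, 8.
Primary stress on the leftmost head = syllable 1.
Secondary stress on 4, 6, 8: ˈdig.po.grik.ˌse:.sto.ˌdri:.de.ˌsi:.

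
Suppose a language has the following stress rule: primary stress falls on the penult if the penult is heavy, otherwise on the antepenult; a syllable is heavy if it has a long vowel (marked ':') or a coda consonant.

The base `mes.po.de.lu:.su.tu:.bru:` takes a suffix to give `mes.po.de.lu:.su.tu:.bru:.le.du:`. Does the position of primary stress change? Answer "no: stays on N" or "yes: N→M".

Base `mes.po.de.lu:.su.tu:.bru:` (7 syllables):
  Weights: 5 su L, 6 tu: H, 7 bru: H.
  The penult (syllable 6, tu:) is heavy, so it takes stress.
  → primary stress on syllable 6.
Suffixed `mes.po.de.lu:.su.tu:.bru:.le.du:` (9 syllables):
  Weights: 7 bru: H, 8 le L, 9 du: H.
  The penult (syllable 8, le) is light, so stress falls on the antepenult (syllable 7, bru:).
  → primary stress on syllable 7.

yes: 6→7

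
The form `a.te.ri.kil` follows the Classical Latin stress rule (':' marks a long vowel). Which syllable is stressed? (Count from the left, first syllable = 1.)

2

Classical Latin: stress the penult if heavy (long vowel or closed), else the antepenult.
Weights: 2 te L, 3 ri L, 4 kil H.
The penult (syllable 3, ri) is light, so stress falls on the antepenult (syllable 2, te).
Stress on syllable 2: a.ˈte.ri.kil.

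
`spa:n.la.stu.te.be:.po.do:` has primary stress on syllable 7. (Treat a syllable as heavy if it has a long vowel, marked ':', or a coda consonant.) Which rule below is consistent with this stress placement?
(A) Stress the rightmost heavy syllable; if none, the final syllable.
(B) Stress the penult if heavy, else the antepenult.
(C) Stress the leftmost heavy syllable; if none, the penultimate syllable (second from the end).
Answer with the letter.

Rule A → syllable 7 ✓.
Rule B → syllable 5 (observed: 7).
Rule C → syllable 1 (observed: 7).

A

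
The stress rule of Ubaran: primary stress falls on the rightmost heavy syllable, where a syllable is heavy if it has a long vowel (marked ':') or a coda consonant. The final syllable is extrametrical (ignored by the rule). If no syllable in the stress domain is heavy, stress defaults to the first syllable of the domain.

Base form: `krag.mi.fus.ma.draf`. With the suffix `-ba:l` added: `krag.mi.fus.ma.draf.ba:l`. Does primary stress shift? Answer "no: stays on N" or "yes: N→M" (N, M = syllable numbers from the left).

yes: 3→5

Base `krag.mi.fus.ma.draf` (5 syllables):
  The final syllable (5, draf) is extrametrical; the stress domain is syllables 1–4.
  Weights: 1 krag H, 2 mi L, 3 fus H, 4 ma L.
  Heavy syllables in the domain: 1, 3. The rightmost is syllable 3 (fus).
  → primary stress on syllable 3.
Suffixed `krag.mi.fus.ma.draf.ba:l` (6 syllables):
  The final syllable (6, ba:l) is extrametrical; the stress domain is syllables 1–5.
  Weights: 1 krag H, 2 mi L, 3 fus H, 4 ma L, 5 draf H.
  Heavy syllables in the domain: 1, 3, 5. The rightmost is syllable 5 (draf).
  → primary stress on syllable 5.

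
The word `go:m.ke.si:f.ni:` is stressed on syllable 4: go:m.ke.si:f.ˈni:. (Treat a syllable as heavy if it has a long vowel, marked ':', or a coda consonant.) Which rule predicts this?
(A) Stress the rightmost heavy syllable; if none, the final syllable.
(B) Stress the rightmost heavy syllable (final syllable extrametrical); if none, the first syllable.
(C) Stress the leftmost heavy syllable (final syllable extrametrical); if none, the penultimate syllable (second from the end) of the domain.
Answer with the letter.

Rule A → syllable 4 ✓.
Rule B → syllable 3 (observed: 4).
Rule C → syllable 1 (observed: 4).

A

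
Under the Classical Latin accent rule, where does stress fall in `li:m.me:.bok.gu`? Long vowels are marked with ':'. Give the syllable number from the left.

Classical Latin: stress the penult if heavy (long vowel or closed), else the antepenult.
Weights: 2 me: H, 3 bok H, 4 gu L.
The penult (syllable 3, bok) is heavy, so it takes stress.
Stress on syllable 3: li:m.me:.ˈbok.gu.

3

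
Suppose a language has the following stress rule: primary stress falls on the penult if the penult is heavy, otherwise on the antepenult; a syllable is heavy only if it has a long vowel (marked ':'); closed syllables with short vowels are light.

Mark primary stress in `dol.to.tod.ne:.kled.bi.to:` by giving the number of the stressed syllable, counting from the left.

5

Weights: 5 kled L, 6 bi L, 7 to: H.
The penult (syllable 6, bi) is light, so stress falls on the antepenult (syllable 5, kled).
Primary stress: syllable 5 → dol.to.tod.ne:.ˈkled.bi.to:.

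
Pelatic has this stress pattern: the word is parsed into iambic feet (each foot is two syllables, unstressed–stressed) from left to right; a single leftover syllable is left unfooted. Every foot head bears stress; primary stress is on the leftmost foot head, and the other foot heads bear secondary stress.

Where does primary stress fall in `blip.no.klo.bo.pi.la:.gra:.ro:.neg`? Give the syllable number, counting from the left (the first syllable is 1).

Parse left to right into iambic (σˈσ) feet: (blip.ˈno) (klo.ˈbo) (pi.ˈla:) (gra:.ˈro:) neg. Syllable 9 is left unfooted.
Foot heads (stressed positions): 2, 4, 6, 8.
End Rule Leftmost: primary stress on the leftmost head = syllable 2.
Primary stress: syllable 2 → blip.ˈno.klo.bo.pi.la:.gra:.ro:.neg.

2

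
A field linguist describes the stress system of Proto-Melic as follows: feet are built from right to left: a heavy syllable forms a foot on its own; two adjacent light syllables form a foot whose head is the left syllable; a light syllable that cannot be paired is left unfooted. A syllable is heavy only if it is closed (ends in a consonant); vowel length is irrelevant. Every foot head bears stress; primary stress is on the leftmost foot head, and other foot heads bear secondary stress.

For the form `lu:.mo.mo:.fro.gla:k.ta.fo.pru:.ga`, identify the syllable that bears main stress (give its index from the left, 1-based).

1

Weights: 1 lu: L, 2 mo L, 3 mo: L, 4 fro L, 5 gla:k H, 6 ta L, 7 fo L, 8 pru: L, 9 ga L.
Parse right to left (heavy = foot alone; LL = one foot; stranded L unfooted): (ˈlu:.mo) (ˈmo:.fro) (ˈgla:k) (ˈta.fo) (ˈpru:.ga).
Foot heads: 1, 3, 5, 6, 8.
Primary stress on the leftmost head = syllable 1.
Primary stress: syllable 1 → ˈlu:.mo.mo:.fro.gla:k.ta.fo.pru:.ga.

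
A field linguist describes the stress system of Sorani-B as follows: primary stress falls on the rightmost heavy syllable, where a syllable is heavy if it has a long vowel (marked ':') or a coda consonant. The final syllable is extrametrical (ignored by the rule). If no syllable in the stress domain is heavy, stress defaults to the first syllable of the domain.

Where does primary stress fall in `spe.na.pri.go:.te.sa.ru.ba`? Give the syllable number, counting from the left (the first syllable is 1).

The final syllable (8, ba) is extrametrical; the stress domain is syllables 1–7.
Weights: 1 spe L, 2 na L, 3 pri L, 4 go: H, 5 te L, 6 sa L, 7 ru L.
Heavy syllables in the domain: 4. The rightmost is syllable 4 (go:).
Primary stress: syllable 4 → spe.na.pri.ˈgo:.te.sa.ru.ba.

4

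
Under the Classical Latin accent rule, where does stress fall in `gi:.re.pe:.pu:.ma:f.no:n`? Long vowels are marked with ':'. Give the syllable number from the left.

5

Classical Latin: stress the penult if heavy (long vowel or closed), else the antepenult.
Weights: 4 pu: H, 5 ma:f H, 6 no:n H.
The penult (syllable 5, ma:f) is heavy, so it takes stress.
Stress on syllable 5: gi:.re.pe:.pu:.ˈma:f.no:n.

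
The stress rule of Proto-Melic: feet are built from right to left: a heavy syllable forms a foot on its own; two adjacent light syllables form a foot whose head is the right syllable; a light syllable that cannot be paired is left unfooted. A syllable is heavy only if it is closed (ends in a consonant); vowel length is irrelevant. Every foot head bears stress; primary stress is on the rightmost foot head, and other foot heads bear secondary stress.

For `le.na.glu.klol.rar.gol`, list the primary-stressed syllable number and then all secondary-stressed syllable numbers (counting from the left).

Weights: 1 le L, 2 na L, 3 glu L, 4 klol H, 5 rar H, 6 gol H.
Parse right to left (heavy = foot alone; LL = one foot; stranded L unfooted): le (na.ˈglu) (ˈklol) (ˈrar) (ˈgol).
Foot heads: 3, 4, 5, 6.
Primary stress on the rightmost head = syllable 6.
Secondary stress on 3, 4, 5: le.na.ˌglu.ˌklol.ˌrar.ˈgol.

primary 6, secondary 3, 4, 5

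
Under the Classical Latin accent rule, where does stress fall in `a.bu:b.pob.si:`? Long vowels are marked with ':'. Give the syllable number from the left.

Classical Latin: stress the penult if heavy (long vowel or closed), else the antepenult.
Weights: 2 bu:b H, 3 pob H, 4 si: H.
The penult (syllable 3, pob) is heavy, so it takes stress.
Stress on syllable 3: a.bu:b.ˈpob.si:.

3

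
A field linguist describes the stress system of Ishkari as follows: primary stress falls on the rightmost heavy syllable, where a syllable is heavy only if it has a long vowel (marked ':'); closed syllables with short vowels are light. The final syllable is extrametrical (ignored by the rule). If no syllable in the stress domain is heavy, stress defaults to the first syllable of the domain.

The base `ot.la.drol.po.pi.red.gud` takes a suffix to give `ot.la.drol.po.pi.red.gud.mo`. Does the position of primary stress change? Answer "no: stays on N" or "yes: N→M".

Base `ot.la.drol.po.pi.red.gud` (7 syllables):
  The final syllable (7, gud) is extrametrical; the stress domain is syllables 1–6.
  Weights: 1 ot L, 2 la L, 3 drol L, 4 po L, 5 pi L, 6 red L.
  No heavy syllable in the domain; default to the first syllable of the domain = syllable 1.
  → primary stress on syllable 1.
Suffixed `ot.la.drol.po.pi.red.gud.mo` (8 syllables):
  The final syllable (8, mo) is extrametrical; the stress domain is syllables 1–7.
  Weights: 1 ot L, 2 la L, 3 drol L, 4 po L, 5 pi L, 6 red L, 7 gud L.
  No heavy syllable in the domain; default to the first syllable of the domain = syllable 1.
  → primary stress on syllable 1.

no: stays on 1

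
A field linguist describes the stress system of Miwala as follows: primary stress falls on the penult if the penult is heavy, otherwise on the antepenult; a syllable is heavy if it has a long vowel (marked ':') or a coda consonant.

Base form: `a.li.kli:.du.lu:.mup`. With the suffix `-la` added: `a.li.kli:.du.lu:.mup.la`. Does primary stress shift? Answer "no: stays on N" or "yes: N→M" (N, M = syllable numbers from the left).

Base `a.li.kli:.du.lu:.mup` (6 syllables):
  Weights: 4 du L, 5 lu: H, 6 mup H.
  The penult (syllable 5, lu:) is heavy, so it takes stress.
  → primary stress on syllable 5.
Suffixed `a.li.kli:.du.lu:.mup.la` (7 syllables):
  Weights: 5 lu: H, 6 mup H, 7 la L.
  The penult (syllable 6, mup) is heavy, so it takes stress.
  → primary stress on syllable 6.

yes: 5→6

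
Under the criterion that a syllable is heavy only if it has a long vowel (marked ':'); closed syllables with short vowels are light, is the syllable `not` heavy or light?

`not`: short vowel, closed (coda /t/). Short vowel → light.

light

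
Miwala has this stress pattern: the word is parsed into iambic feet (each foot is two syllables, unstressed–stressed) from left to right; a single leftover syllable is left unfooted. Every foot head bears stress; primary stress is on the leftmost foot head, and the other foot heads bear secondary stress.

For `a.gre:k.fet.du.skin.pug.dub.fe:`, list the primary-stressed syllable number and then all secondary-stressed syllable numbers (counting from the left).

Parse left to right into iambic (σˈσ) feet: (a.ˈgre:k) (fet.ˈdu) (skin.ˈpug) (dub.ˈfe:).
Foot heads (stressed positions): 2, 4, 6, 8.
End Rule Leftmost: primary stress on the leftmost head = syllable 2.
Secondary stress on 4, 6, 8: a.ˈgre:k.fet.ˌdu.skin.ˌpug.dub.ˌfe:.

primary 2, secondary 4, 6, 8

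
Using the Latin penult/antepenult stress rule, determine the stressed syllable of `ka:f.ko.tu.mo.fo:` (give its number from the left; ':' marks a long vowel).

3

Classical Latin: stress the penult if heavy (long vowel or closed), else the antepenult.
Weights: 3 tu L, 4 mo L, 5 fo: H.
The penult (syllable 4, mo) is light, so stress falls on the antepenult (syllable 3, tu).
Stress on syllable 3: ka:f.ko.ˈtu.mo.fo:.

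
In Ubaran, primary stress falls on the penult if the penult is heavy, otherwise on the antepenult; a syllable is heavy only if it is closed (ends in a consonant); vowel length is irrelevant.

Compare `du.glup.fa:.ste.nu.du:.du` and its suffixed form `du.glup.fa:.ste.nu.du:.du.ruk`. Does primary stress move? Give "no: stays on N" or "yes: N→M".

yes: 5→6

Base `du.glup.fa:.ste.nu.du:.du` (7 syllables):
  Weights: 5 nu L, 6 du: L, 7 du L.
  The penult (syllable 6, du:) is light, so stress falls on the antepenult (syllable 5, nu).
  → primary stress on syllable 5.
Suffixed `du.glup.fa:.ste.nu.du:.du.ruk` (8 syllables):
  Weights: 6 du: L, 7 du L, 8 ruk H.
  The penult (syllable 7, du) is light, so stress falls on the antepenult (syllable 6, du:).
  → primary stress on syllable 6.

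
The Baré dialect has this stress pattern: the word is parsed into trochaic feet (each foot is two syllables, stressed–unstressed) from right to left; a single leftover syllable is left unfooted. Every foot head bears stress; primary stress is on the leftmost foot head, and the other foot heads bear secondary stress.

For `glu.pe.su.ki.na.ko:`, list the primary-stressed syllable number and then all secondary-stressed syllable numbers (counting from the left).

primary 1, secondary 3, 5

Parse right to left into trochaic (ˈσσ) feet: (ˈglu.pe) (ˈsu.ki) (ˈna.ko:).
Foot heads (stressed positions): 1, 3, 5.
End Rule Leftmost: primary stress on the leftmost head = syllable 1.
Secondary stress on 3, 5: ˈglu.pe.ˌsu.ki.ˌna.ko:.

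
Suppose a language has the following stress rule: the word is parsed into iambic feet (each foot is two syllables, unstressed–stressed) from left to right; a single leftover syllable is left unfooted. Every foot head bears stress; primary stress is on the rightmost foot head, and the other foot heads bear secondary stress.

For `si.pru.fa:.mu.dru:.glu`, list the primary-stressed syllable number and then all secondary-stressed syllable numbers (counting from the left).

Parse left to right into iambic (σˈσ) feet: (si.ˈpru) (fa:.ˈmu) (dru:.ˈglu).
Foot heads (stressed positions): 2, 4, 6.
End Rule Rightmost: primary stress on the rightmost head = syllable 6.
Secondary stress on 2, 4: si.ˌpru.fa:.ˌmu.dru:.ˈglu.

primary 6, secondary 2, 4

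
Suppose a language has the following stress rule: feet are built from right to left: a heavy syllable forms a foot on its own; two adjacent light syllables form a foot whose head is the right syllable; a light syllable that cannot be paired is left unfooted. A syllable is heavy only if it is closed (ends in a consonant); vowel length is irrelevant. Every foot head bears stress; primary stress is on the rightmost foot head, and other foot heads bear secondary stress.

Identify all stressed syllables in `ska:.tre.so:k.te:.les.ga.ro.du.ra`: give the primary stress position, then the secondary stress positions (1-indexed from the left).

Weights: 1 ska: L, 2 tre L, 3 so:k H, 4 te: L, 5 les H, 6 ga L, 7 ro L, 8 du L, 9 ra L.
Parse right to left (heavy = foot alone; LL = one foot; stranded L unfooted): (ska:.ˈtre) (ˈso:k) te: (ˈles) (ga.ˈro) (du.ˈra).
Foot heads: 2, 3, 5, 7, 9.
Primary stress on the rightmost head = syllable 9.
Secondary stress on 2, 3, 5, 7: ska:.ˌtre.ˌso:k.te:.ˌles.ga.ˌro.du.ˈra.

primary 9, secondary 2, 3, 5, 7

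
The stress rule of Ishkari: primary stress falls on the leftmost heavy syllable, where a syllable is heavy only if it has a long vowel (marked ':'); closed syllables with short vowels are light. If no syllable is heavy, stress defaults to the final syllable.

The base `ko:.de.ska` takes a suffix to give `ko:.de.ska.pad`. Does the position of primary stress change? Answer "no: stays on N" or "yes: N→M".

no: stays on 1

Base `ko:.de.ska` (3 syllables):
  Weights: 1 ko: H, 2 de L, 3 ska L.
  Heavy syllables in the domain: 1. The leftmost is syllable 1 (ko:).
  → primary stress on syllable 1.
Suffixed `ko:.de.ska.pad` (4 syllables):
  Weights: 1 ko: H, 2 de L, 3 ska L, 4 pad L.
  Heavy syllables in the domain: 1. The leftmost is syllable 1 (ko:).
  → primary stress on syllable 1.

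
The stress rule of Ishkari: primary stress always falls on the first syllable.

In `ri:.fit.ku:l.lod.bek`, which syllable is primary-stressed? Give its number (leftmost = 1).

The word has 5 syllables; the first syllable is syllable 1 (ri:).
Primary stress: syllable 1 → ˈri:.fit.ku:l.lod.bek.

1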